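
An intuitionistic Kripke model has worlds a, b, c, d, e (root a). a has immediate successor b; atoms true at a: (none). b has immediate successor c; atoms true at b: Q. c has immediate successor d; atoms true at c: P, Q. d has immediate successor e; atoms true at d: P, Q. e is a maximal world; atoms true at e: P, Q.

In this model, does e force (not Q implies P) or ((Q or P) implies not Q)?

e forces (not Q implies P) or ((Q or P) implies not Q) via the disjunct not Q implies P.

Yes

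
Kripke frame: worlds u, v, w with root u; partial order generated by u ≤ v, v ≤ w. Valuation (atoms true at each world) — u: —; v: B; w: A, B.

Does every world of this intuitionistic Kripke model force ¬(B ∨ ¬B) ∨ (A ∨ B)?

No

Not every world: u ⊮ ¬(B ∨ ¬B) ∨ (A ∨ B).
u ⊮ ¬(B ∨ ¬B) ∨ (A ∨ B): neither disjunct is forced at u.
u ⊮ ¬(B ∨ ¬B) since v is accessible from u and v ⊩ B ∨ ¬B.
v ⊩ B ∨ ¬B via the disjunct B.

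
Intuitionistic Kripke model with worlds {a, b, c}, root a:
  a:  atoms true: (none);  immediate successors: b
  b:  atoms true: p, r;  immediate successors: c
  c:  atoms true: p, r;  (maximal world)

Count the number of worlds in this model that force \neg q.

a: forces it.
b: forces it.
c: forces it.
Worlds forcing the formula: {a, b, c}.

3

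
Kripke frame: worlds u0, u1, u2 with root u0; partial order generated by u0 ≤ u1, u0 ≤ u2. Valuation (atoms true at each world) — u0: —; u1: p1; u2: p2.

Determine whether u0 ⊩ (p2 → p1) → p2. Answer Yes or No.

u0 ⊮ (p2 → p1) → p2: at the accessible world u1, u1 ⊩ p2 → p1 but u1 ⊮ p2.
u1 lacks atom p2, so u1 ⊮ p2.

No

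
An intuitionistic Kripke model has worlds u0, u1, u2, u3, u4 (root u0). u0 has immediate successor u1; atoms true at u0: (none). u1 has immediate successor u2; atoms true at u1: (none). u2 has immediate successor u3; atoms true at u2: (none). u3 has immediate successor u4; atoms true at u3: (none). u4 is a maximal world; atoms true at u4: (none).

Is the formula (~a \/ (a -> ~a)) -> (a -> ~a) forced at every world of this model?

u0 ||- (~a \/ (a -> ~a)) -> (a -> ~a): every world accessible from u0 that forces ~a \/ (a -> ~a) (namely u0, u1, u2, u3, u4) also forces a -> ~a.
Since the root u0 forces (~a \/ (a -> ~a)) -> (a -> ~a) and forcing is persistent (monotone upward), every world forces it.

Yes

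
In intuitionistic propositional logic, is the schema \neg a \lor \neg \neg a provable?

This is the weak law of excluded middle, which is not intuitionistically valid.
A Kripke countermodel: worlds s0, s1, s2; order generated by s0 \le s1, s0 \le s2; atoms true at each world — s0:{}; s1:{a}; s2:{}.
s0 \nVdash \neg a \lor \neg \neg a: neither disjunct is forced at s0.
s0 \nVdash \neg a since s1 is accessible from s0 and s1 \Vdash a.
So the root s0 does not force the formula.

No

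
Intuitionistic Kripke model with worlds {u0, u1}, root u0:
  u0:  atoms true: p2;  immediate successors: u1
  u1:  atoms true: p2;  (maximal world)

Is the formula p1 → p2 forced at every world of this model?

Yes

u0 ⊩ p1 → p2 vacuously: no world accessible from u0 forces the antecedent p1.
Since the root u0 forces p1 → p2 and forcing is persistent (monotone upward), every world forces it.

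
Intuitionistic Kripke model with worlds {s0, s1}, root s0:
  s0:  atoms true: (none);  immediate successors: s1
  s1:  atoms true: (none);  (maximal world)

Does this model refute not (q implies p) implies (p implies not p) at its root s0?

s0 forces not (q implies p) implies (p implies not p) vacuously: no world accessible from s0 forces the antecedent not (q implies p).
So the root s0 forces not (q implies p) implies (p implies not p); the model is not a countermodel.

No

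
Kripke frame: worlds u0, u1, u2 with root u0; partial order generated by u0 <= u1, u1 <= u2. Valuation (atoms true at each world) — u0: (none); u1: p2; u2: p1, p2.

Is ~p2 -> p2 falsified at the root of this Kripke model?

No

u0 ||- ~p2 -> p2 vacuously: no world accessible from u0 forces the antecedent ~p2.
So the root u0 forces ~p2 -> p2; the model is not a countermodel.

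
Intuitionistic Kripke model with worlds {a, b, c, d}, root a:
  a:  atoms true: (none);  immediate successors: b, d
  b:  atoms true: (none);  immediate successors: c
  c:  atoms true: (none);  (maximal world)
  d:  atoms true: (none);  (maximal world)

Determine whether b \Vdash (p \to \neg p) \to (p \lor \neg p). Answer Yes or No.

b \Vdash (p \to \neg p) \to (p \lor \neg p): every world accessible from b that forces p \to \neg p (namely b, c) also forces p \lor \neg p.

Yes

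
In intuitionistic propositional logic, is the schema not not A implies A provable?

No

This is double-negation elimination, which is not intuitionistically valid.
A Kripke countermodel: worlds w0, w1; order generated by w0 <= w1; atoms true at each world — w0:{}; w1:{A}.
w0 does not force not not A implies A: already at w0 itself, w0 forces not not A but w0 does not force A.
w0 lacks atom A, so w0 does not force A.
So the root w0 does not force the formula.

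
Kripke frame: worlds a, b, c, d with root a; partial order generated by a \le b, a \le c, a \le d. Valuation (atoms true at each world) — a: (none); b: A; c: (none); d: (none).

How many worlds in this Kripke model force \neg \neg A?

a: does not force it — a \nVdash \neg \neg A since c is accessible from a and c \Vdash \neg A.
b: forces it.
c: does not force it — c \nVdash \neg \neg A since c is accessible from c and c \Vdash \neg A.
d: does not force it.
Worlds forcing the formula: {b}.

1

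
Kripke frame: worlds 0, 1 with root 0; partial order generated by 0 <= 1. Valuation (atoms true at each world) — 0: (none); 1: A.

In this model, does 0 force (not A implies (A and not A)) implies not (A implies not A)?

0 forces (not A implies (A and not A)) implies not (A implies not A): every world accessible from 0 that forces not A implies (A and not A) (namely 0, 1) also forces not (A implies not A).

Yes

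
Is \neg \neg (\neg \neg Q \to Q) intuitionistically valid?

Yes

This is the double negation of double-negation elimination, which is intuitionistically derivable.
By Glivenko's theorem the double negation of any classical propositional tautology is intuitionistically provable; \neg \neg Q \to Q is classically a tautology.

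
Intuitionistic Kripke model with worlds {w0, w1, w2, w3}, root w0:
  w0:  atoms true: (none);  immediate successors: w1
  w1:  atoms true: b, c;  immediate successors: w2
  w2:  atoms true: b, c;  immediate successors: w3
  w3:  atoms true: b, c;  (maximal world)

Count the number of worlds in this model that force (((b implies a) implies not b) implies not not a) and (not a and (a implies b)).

w0: does not force it — w0 does not force (((b implies a) implies not b) implies not not a) and (not a and (a implies b)) since w0 fails ((b implies a) implies not b) implies not not a.
w1: does not force it — w1 does not force (((b implies a) implies not b) implies not not a) and (not a and (a implies b)) since w1 fails ((b implies a) implies not b) implies not not a.
w2: does not force it — w2 does not force (((b implies a) implies not b) implies not not a) and (not a and (a implies b)) since w2 fails ((b implies a) implies not b) implies not not a.
w3: does not force it.
Worlds forcing the formula: { }.

0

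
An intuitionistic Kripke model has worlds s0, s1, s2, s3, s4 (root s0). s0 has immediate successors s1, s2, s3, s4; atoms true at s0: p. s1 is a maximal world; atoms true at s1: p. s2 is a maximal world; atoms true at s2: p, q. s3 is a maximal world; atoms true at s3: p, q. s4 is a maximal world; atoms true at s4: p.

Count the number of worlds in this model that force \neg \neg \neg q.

s0: does not force it — s0 \nVdash \neg \neg \neg q since s2 is accessible from s0 and s2 \Vdash \neg \neg q.
s1: forces it.
s2: does not force it — s2 \nVdash \neg \neg \neg q since s2 is accessible from s2 and s2 \Vdash \neg \neg q.
s3: does not force it.
s4: forces it.
Worlds forcing the formula: {s1, s4}.

2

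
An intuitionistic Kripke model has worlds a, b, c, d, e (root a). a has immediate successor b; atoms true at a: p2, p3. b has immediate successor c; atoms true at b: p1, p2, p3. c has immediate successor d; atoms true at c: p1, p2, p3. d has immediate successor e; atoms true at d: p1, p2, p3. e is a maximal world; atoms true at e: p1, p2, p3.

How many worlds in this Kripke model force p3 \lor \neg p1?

a: forces it.
b: forces it.
c: forces it.
d: forces it.
e: forces it.
Worlds forcing the formula: {a, b, c, d, e}.

5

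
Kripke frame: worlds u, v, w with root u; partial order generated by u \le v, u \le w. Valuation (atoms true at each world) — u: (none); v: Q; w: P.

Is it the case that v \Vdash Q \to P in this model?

No

v \nVdash Q \to P: already at v itself, v \Vdash Q but v \nVdash P.
v lacks atom P, so v \nVdash P.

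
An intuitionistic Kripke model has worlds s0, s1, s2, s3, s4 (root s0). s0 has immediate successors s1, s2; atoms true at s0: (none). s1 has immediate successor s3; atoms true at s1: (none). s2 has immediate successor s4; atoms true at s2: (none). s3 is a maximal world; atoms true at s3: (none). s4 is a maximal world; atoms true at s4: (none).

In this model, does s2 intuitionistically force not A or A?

Yes

s2 forces not A or A via the disjunct not A.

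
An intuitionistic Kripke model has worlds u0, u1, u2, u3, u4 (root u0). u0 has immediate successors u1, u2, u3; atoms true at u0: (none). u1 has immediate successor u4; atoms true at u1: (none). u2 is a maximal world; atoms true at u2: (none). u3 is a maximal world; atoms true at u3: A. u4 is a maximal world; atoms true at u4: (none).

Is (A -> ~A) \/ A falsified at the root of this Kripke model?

u0 ||-/- (A -> ~A) \/ A: neither disjunct is forced at u0.
u0 ||-/- A -> ~A: at the accessible world u3, u3 ||- A but u3 ||-/- ~A.
u3 ||-/- ~A since u3 is accessible from u3 and u3 ||- A.
So the root u0 does not force (A -> ~A) \/ A; the model is a countermodel.

Yes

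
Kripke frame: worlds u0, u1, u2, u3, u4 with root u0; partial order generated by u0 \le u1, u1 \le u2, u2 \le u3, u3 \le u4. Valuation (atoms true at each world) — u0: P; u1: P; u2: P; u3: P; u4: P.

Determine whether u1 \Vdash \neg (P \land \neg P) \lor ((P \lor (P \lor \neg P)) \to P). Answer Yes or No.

u1 \Vdash \neg (P \land \neg P) \lor ((P \lor (P \lor \neg P)) \to P) via the disjunct \neg (P \land \neg P).

Yes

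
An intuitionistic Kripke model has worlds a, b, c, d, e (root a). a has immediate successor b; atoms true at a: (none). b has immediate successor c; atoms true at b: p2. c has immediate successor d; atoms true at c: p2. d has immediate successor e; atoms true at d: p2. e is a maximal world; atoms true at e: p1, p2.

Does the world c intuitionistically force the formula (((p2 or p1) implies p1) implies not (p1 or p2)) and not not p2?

No

c does not force (((p2 or p1) implies p1) implies not (p1 or p2)) and not not p2 since c fails ((p2 or p1) implies p1) implies not (p1 or p2).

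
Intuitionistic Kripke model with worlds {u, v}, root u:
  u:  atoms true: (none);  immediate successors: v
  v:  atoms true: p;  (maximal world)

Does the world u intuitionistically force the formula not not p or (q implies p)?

u forces not not p or (q implies p) via the disjunct not not p.

Yes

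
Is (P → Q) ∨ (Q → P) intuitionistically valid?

No

This is the Gödel–Dummett linearity axiom, which is not intuitionistically valid.
A Kripke countermodel: worlds u0, u1, u2; order generated by u0 ≤ u1, u0 ≤ u2; atoms true at each world — u0:{}; u1:{P}; u2:{Q}.
u0 ⊮ (P → Q) ∨ (Q → P): neither disjunct is forced at u0.
u0 ⊮ P → Q: at the accessible world u1, u1 ⊩ P but u1 ⊮ Q.
u1 lacks atom Q, so u1 ⊮ Q.
So the root u0 does not force the formula.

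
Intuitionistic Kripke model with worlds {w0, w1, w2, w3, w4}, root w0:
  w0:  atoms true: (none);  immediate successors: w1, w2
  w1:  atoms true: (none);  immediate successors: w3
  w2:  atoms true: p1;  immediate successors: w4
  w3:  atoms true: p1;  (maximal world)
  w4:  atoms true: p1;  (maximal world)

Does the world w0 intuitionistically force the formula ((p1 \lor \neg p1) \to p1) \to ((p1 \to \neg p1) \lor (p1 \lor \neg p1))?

No

w0 \nVdash ((p1 \lor \neg p1) \to p1) \to ((p1 \to \neg p1) \lor (p1 \lor \neg p1)): already at w0 itself, w0 \Vdash (p1 \lor \neg p1) \to p1 but w0 \nVdash (p1 \to \neg p1) \lor (p1 \lor \neg p1).
w0 \nVdash (p1 \to \neg p1) \lor (p1 \lor \neg p1): neither disjunct is forced at w0.
w0 \nVdash p1 \to \neg p1: at the accessible world w2, w2 \Vdash p1 but w2 \nVdash \neg p1.
w2 \nVdash \neg p1 since w2 is accessible from w2 and w2 \Vdash p1.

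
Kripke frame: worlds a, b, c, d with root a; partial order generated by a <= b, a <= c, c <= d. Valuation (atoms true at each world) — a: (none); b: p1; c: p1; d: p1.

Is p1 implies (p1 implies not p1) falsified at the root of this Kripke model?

a does not force p1 implies (p1 implies not p1): at the accessible world b, b forces p1 but b does not force p1 implies not p1.
b does not force p1 implies not p1: already at b itself, b forces p1 but b does not force not p1.
b does not force not p1 since b is accessible from b and b forces p1.
So the root a does not force p1 implies (p1 implies not p1); the model is a countermodel.

Yes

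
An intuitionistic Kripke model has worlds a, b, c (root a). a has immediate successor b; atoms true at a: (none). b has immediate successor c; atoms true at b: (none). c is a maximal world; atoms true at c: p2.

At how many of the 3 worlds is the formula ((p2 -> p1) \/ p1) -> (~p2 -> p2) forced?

3

a: forces it.
b: forces it.
c: forces it.
Worlds forcing the formula: {a, b, c}.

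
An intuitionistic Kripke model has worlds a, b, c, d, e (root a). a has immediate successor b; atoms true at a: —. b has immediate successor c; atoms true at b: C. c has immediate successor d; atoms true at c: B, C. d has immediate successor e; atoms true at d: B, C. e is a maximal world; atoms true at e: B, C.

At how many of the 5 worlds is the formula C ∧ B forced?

a: does not force it — a ⊮ C ∧ B since a fails C.
b: does not force it — b ⊮ C ∧ B since b fails B.
c: forces it.
d: forces it.
e: forces it.
Worlds forcing the formula: {c, d, e}.

3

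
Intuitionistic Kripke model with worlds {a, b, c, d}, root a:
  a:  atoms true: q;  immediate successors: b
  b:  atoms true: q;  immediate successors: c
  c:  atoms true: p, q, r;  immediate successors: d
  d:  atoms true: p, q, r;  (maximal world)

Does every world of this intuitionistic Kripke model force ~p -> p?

a ||- ~p -> p vacuously: no world accessible from a forces the antecedent ~p.
Since the root a forces ~p -> p and forcing is persistent (monotone upward), every world forces it.

Yes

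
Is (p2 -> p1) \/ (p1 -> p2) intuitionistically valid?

No

This is the Gödel–Dummett linearity axiom, which is not intuitionistically valid.
A Kripke countermodel: worlds 0, 1, 2; order generated by 0 <= 1, 0 <= 2; atoms true at each world — 0:{}; 1:{p2}; 2:{p1}.
0 ||-/- (p2 -> p1) \/ (p1 -> p2): neither disjunct is forced at 0.
0 ||-/- p2 -> p1: at the accessible world 1, 1 ||- p2 but 1 ||-/- p1.
1 lacks atom p1, so 1 ||-/- p1.
So the root 0 does not force the formula.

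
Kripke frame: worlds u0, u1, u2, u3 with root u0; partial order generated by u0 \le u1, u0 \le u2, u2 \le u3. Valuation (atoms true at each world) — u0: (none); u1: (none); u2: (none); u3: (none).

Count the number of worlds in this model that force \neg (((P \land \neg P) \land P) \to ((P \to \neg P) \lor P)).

0

u0: does not force it — u0 \nVdash \neg (((P \land \neg P) \land P) \to ((P \to \neg P) \lor P)) since u0 is accessible from u0 and u0 \Vdash ((P \land \neg P) \land P) \to ((P \to \neg P) \lor P).
u1: does not force it — u1 \nVdash \neg (((P \land \neg P) \land P) \to ((P \to \neg P) \lor P)) since u1 is accessible from u1 and u1 \Vdash ((P \land \neg P) \land P) \to ((P \to \neg P) \lor P).
u2: does not force it.
u3: does not force it.
Worlds forcing the formula: { }.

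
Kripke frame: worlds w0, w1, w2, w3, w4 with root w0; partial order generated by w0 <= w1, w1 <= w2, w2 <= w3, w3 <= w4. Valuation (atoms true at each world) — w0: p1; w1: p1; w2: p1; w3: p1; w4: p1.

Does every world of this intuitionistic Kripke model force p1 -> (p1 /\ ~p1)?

Not every world: w0 ||-/- p1 -> (p1 /\ ~p1).
w0 ||-/- p1 -> (p1 /\ ~p1): already at w0 itself, w0 ||- p1 but w0 ||-/- p1 /\ ~p1.
w0 ||-/- p1 /\ ~p1 since w0 fails ~p1.

No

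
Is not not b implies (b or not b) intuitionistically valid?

No

This is a variant of double-negation elimination (deriving excluded middle from double negation), which is not intuitionistically valid.
A Kripke countermodel: worlds w0, w1; order generated by w0 <= w1; atoms true at each world — w0:{}; w1:{b}.
w0 does not force not not b implies (b or not b): already at w0 itself, w0 forces not not b but w0 does not force b or not b.
w0 does not force b or not b: neither disjunct is forced at w0.
w0 lacks atom b, so w0 does not force b.
So the root w0 does not force the formula.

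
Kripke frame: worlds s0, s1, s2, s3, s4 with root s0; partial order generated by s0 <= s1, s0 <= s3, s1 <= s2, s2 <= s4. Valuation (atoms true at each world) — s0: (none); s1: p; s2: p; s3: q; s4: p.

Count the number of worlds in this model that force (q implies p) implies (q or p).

5

s0: forces it.
s1: forces it.
s2: forces it.
s3: forces it.
s4: forces it.
Worlds forcing the formula: {s0, s1, s2, s3, s4}.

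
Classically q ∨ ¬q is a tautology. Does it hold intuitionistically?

No

This is the law of excluded middle, which is not intuitionistically valid.
A Kripke countermodel: worlds a, b; order generated by a ≤ b; atoms true at each world — a:{}; b:{q}.
a ⊮ q ∨ ¬q: neither disjunct is forced at a.
a lacks atom q, so a ⊮ q.
So the root a does not force the formula.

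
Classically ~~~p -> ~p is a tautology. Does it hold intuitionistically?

This is triple-negation reduction, which is intuitionistically derivable.
Assume ~~~p and suppose p. Then ~~p (double-negation introduction), contradicting ~~~p. So ~p.

Yes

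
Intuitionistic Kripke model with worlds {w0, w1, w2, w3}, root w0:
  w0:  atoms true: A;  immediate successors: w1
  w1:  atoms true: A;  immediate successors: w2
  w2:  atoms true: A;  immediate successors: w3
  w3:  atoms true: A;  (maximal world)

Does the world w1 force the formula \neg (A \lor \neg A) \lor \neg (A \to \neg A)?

w1 \Vdash \neg (A \lor \neg A) \lor \neg (A \to \neg A) via the disjunct \neg (A \to \neg A).

Yes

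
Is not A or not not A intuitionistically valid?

No

This is the weak law of excluded middle, which is not intuitionistically valid.
A Kripke countermodel: worlds u, v, w; order generated by u <= v, u <= w; atoms true at each world — u:{}; v:{A}; w:{}.
u does not force not A or not not A: neither disjunct is forced at u.
u does not force not A since v is accessible from u and v forces A.
So the root u does not force the formula.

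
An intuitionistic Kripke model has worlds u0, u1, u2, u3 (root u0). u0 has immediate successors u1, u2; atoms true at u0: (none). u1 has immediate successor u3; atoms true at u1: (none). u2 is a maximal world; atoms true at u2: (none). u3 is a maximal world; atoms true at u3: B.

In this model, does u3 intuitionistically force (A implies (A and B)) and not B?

u3 does not force (A implies (A and B)) and not B since u3 fails not B.

No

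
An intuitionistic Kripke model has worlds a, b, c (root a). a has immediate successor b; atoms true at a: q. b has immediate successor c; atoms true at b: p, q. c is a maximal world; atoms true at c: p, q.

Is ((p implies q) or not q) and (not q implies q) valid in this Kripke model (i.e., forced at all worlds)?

Yes

a forces ((p implies q) or not q) and (not q implies q) since a forces both conjuncts.
Since the root a forces ((p implies q) or not q) and (not q implies q) and forcing is persistent (monotone upward), every world forces it.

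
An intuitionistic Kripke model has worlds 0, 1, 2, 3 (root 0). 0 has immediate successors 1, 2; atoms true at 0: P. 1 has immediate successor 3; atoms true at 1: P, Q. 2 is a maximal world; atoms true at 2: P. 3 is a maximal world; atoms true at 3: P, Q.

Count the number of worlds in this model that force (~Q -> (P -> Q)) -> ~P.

0: does not force it — 0 ||-/- (~Q -> (P -> Q)) -> ~P: at the accessible world 1, 1 ||- ~Q -> (P -> Q) but 1 ||-/- ~P.
1: does not force it — 1 ||-/- (~Q -> (P -> Q)) -> ~P: already at 1 itself, 1 ||- ~Q -> (P -> Q) but 1 ||-/- ~P.
2: forces it.
3: does not force it.
Worlds forcing the formula: {2}.

1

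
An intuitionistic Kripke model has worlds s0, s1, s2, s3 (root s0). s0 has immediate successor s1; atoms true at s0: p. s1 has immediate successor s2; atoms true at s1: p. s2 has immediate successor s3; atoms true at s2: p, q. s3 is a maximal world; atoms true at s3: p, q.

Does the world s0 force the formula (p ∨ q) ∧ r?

No

s0 ⊮ (p ∨ q) ∧ r since s0 fails r.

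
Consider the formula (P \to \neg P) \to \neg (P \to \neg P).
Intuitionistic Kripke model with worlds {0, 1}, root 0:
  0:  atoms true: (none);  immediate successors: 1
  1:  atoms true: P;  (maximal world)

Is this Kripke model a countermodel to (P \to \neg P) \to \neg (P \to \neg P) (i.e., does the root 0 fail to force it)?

0 \Vdash (P \to \neg P) \to \neg (P \to \neg P) vacuously: no world accessible from 0 forces the antecedent P \to \neg P.
So the root 0 forces (P \to \neg P) \to \neg (P \to \neg P); the model is not a countermodel.

No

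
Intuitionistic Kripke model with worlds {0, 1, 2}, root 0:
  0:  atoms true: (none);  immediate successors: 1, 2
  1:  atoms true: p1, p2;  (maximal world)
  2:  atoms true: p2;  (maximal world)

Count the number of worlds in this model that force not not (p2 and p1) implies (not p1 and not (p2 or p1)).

1

0: does not force it — 0 does not force not not (p2 and p1) implies (not p1 and not (p2 or p1)): at the accessible world 1, 1 forces not not (p2 and p1) but 1 does not force not p1 and not (p2 or p1).
1: does not force it — 1 does not force not not (p2 and p1) implies (not p1 and not (p2 or p1)): already at 1 itself, 1 forces not not (p2 and p1) but 1 does not force not p1 and not (p2 or p1).
2: forces it.
Worlds forcing the formula: {2}.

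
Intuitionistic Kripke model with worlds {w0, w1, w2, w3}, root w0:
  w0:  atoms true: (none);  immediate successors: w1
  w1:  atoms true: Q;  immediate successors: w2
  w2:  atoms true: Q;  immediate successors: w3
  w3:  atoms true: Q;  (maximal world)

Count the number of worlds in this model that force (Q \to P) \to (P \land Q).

4

w0: forces it.
w1: forces it.
w2: forces it.
w3: forces it.
Worlds forcing the formula: {w0, w1, w2, w3}.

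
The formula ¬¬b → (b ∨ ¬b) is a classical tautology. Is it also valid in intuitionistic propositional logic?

This is a variant of double-negation elimination (deriving excluded middle from double negation), which is not intuitionistically valid.
A Kripke countermodel: worlds s0, s1; order generated by s0 ≤ s1; atoms true at each world — s0:{}; s1:{b}.
s0 ⊮ ¬¬b → (b ∨ ¬b): already at s0 itself, s0 ⊩ ¬¬b but s0 ⊮ b ∨ ¬b.
s0 ⊮ b ∨ ¬b: neither disjunct is forced at s0.
s0 lacks atom b, so s0 ⊮ b.
So the root s0 does not force the formula.

No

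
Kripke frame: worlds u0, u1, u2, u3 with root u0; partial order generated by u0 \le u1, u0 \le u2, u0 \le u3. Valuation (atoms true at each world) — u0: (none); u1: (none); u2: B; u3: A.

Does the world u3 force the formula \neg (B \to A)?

u3 \nVdash \neg (B \to A) since u3 is accessible from u3 and u3 \Vdash B \to A.
u3 \Vdash B \to A vacuously: no world accessible from u3 forces the antecedent B.

No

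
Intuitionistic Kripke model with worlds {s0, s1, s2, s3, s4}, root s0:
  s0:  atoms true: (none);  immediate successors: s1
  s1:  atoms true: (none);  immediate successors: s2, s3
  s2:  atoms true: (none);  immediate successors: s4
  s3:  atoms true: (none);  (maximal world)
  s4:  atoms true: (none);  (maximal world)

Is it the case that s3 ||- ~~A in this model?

s3 ||-/- ~~A since s3 is accessible from s3 and s3 ||- ~A.
s3 ||- ~A: no world accessible from s3 forces A.

No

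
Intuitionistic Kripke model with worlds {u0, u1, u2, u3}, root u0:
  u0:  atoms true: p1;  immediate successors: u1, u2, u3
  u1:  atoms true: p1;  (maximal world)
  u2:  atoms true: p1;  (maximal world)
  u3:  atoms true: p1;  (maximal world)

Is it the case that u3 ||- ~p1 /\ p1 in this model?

No

u3 ||-/- ~p1 /\ p1 since u3 fails ~p1.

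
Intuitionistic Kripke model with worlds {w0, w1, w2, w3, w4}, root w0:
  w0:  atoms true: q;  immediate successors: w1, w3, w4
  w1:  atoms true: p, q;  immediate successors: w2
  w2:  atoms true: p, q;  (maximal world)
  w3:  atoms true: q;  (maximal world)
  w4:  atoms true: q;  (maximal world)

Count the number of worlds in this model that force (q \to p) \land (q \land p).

w0: does not force it — w0 \nVdash (q \to p) \land (q \land p) since w0 fails q \to p.
w1: forces it.
w2: forces it.
w3: does not force it.
w4: does not force it.
Worlds forcing the formula: {w1, w2}.

2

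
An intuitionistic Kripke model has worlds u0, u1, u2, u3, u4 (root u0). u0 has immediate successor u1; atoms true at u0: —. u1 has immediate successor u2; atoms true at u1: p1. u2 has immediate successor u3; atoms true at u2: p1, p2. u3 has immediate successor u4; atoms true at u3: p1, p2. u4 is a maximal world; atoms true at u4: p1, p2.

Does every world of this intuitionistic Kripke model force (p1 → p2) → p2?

Yes

u0 ⊩ (p1 → p2) → p2: every world accessible from u0 that forces p1 → p2 (namely u2, u3, u4) also forces p2.
Since the root u0 forces (p1 → p2) → p2 and forcing is persistent (monotone upward), every world forces it.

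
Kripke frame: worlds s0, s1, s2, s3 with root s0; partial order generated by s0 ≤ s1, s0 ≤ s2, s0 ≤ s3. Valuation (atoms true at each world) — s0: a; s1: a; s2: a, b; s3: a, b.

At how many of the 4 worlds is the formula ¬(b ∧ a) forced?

s0: does not force it — s0 ⊮ ¬(b ∧ a) since s2 is accessible from s0 and s2 ⊩ b ∧ a.
s1: forces it.
s2: does not force it — s2 ⊮ ¬(b ∧ a) since s2 is accessible from s2 and s2 ⊩ b ∧ a.
s3: does not force it — s3 ⊮ ¬(b ∧ a) since s3 is accessible from s3 and s3 ⊩ b ∧ a.
Worlds forcing the formula: {s1}.

1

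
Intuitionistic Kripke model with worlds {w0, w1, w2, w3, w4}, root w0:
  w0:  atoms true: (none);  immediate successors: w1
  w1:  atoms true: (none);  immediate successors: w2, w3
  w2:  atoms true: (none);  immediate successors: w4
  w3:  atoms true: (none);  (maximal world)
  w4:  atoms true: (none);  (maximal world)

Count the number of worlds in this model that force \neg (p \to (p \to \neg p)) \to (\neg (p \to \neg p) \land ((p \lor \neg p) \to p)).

w0: forces it.
w1: forces it.
w2: forces it.
w3: forces it.
w4: forces it.
Worlds forcing the formula: {w0, w1, w2, w3, w4}.

5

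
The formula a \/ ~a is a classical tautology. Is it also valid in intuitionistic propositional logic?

This is the law of excluded middle, which is not intuitionistically valid.
A Kripke countermodel: worlds u, v; order generated by u <= v; atoms true at each world — u:{}; v:{a}.
u ||-/- a \/ ~a: neither disjunct is forced at u.
u lacks atom a, so u ||-/- a.
So the root u does not force the formula.

No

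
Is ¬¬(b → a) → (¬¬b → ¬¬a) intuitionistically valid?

This is the distribution of double negation over implication, which is intuitionistically derivable.
Assume ¬¬(b → a) and ¬¬b; suppose ¬a. Then b → a would give ¬b (by contraposition), contradicting ¬¬b; so ¬(b → a), contradicting ¬¬(b → a). Hence ¬¬a.

Yes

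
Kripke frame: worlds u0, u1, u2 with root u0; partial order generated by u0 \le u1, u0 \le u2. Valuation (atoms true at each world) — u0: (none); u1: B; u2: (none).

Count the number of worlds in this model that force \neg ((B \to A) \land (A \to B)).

u0: does not force it — u0 \nVdash \neg ((B \to A) \land (A \to B)) since u2 is accessible from u0 and u2 \Vdash (B \to A) \land (A \to B).
u1: forces it.
u2: does not force it.
Worlds forcing the formula: {u1}.

1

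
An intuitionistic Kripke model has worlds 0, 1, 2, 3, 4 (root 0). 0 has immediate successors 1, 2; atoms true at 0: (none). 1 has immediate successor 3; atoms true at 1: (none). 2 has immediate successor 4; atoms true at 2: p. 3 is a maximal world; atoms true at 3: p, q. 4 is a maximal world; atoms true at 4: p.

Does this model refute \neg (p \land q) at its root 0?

Yes

0 \nVdash \neg (p \land q) since 3 is accessible from 0 and 3 \Vdash p \land q.
3 \Vdash p \land q since 3 forces both conjuncts.
So the root 0 does not force \neg (p \land q); the model is a countermodel.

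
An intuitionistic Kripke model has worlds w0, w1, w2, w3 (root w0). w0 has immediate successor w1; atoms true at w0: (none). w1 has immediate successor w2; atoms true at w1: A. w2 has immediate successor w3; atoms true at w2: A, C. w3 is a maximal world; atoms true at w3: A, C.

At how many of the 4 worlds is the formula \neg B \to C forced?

2

w0: does not force it — w0 \nVdash \neg B \to C: already at w0 itself, w0 \Vdash \neg B but w0 \nVdash C.
w1: does not force it — w1 \nVdash \neg B \to C: already at w1 itself, w1 \Vdash \neg B but w1 \nVdash C.
w2: forces it.
w3: forces it.
Worlds forcing the formula: {w2, w3}.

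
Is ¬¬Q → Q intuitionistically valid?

This is double-negation elimination, which is not intuitionistically valid.
A Kripke countermodel: worlds u, v; order generated by u ≤ v; atoms true at each world — u:{}; v:{Q}.
u ⊮ ¬¬Q → Q: already at u itself, u ⊩ ¬¬Q but u ⊮ Q.
u lacks atom Q, so u ⊮ Q.
So the root u does not force the formula.

No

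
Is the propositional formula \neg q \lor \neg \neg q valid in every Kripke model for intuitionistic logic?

This is the weak law of excluded middle, which is not intuitionistically valid.
A Kripke countermodel: worlds 0, 1, 2; order generated by 0 \le 1, 0 \le 2; atoms true at each world — 0:{}; 1:{q}; 2:{}.
0 \nVdash \neg q \lor \neg \neg q: neither disjunct is forced at 0.
0 \nVdash \neg q since 1 is accessible from 0 and 1 \Vdash q.
So the root 0 does not force the formula.

No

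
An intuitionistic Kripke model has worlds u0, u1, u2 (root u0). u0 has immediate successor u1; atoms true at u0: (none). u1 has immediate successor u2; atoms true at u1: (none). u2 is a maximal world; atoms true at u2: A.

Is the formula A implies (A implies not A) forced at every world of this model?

No

Not every world: u0 does not force A implies (A implies not A).
u0 does not force A implies (A implies not A): at the accessible world u2, u2 forces A but u2 does not force A implies not A.
u2 does not force A implies not A: already at u2 itself, u2 forces A but u2 does not force not A.
u2 does not force not A since u2 is accessible from u2 and u2 forces A.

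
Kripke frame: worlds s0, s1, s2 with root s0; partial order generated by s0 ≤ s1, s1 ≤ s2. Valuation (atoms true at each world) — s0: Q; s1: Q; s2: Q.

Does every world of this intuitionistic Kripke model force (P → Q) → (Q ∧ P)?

No

Not every world: s0 ⊮ (P → Q) → (Q ∧ P).
s0 ⊮ (P → Q) → (Q ∧ P): already at s0 itself, s0 ⊩ P → Q but s0 ⊮ Q ∧ P.
s0 ⊮ Q ∧ P since s0 fails P.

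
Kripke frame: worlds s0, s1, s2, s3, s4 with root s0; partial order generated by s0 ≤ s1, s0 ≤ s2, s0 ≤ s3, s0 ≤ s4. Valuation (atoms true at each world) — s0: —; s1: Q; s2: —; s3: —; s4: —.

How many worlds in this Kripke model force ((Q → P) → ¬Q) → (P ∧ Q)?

0

s0: does not force it — s0 ⊮ ((Q → P) → ¬Q) → (P ∧ Q): already at s0 itself, s0 ⊩ (Q → P) → ¬Q but s0 ⊮ P ∧ Q.
s1: does not force it — s1 ⊮ ((Q → P) → ¬Q) → (P ∧ Q): already at s1 itself, s1 ⊩ (Q → P) → ¬Q but s1 ⊮ P ∧ Q.
s2: does not force it — s2 ⊮ ((Q → P) → ¬Q) → (P ∧ Q): already at s2 itself, s2 ⊩ (Q → P) → ¬Q but s2 ⊮ P ∧ Q.
s3: does not force it.
s4: does not force it.
Worlds forcing the formula: { }.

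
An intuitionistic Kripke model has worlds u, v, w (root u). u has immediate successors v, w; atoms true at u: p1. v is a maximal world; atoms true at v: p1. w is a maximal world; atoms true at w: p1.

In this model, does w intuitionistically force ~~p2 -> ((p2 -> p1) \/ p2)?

w ||- ~~p2 -> ((p2 -> p1) \/ p2) vacuously: no world accessible from w forces the antecedent ~~p2.

Yes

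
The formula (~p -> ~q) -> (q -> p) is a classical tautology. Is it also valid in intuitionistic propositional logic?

This is the converse of contraposition, which is not intuitionistically valid.
A Kripke countermodel: worlds s0, s1; order generated by s0 <= s1; atoms true at each world — s0:{q}; s1:{p,q}.
s0 ||-/- (~p -> ~q) -> (q -> p): already at s0 itself, s0 ||- ~p -> ~q but s0 ||-/- q -> p.
s0 ||-/- q -> p: already at s0 itself, s0 ||- q but s0 ||-/- p.
s0 lacks atom p, so s0 ||-/- p.
So the root s0 does not force the formula.

No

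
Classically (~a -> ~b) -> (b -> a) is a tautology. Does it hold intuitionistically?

No

This is the converse of contraposition, which is not intuitionistically valid.
A Kripke countermodel: worlds w0, w1; order generated by w0 <= w1; atoms true at each world — w0:{b}; w1:{a,b}.
w0 ||-/- (~a -> ~b) -> (b -> a): already at w0 itself, w0 ||- ~a -> ~b but w0 ||-/- b -> a.
w0 ||-/- b -> a: already at w0 itself, w0 ||- b but w0 ||-/- a.
w0 lacks atom a, so w0 ||-/- a.
So the root w0 does not force the formula.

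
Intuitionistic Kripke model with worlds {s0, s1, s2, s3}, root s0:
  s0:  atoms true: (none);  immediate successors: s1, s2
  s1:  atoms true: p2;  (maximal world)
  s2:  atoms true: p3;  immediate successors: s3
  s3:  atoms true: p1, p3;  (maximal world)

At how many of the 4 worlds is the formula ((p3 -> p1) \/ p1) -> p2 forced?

s0: does not force it — s0 ||-/- ((p3 -> p1) \/ p1) -> p2: at the accessible world s3, s3 ||- (p3 -> p1) \/ p1 but s3 ||-/- p2.
s1: forces it.
s2: does not force it.
s3: does not force it.
Worlds forcing the formula: {s1}.

1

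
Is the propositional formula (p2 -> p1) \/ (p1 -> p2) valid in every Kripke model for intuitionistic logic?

No

This is the Gödel–Dummett linearity axiom, which is not intuitionistically valid.
A Kripke countermodel: worlds u0, u1, u2; order generated by u0 <= u1, u0 <= u2; atoms true at each world — u0:{}; u1:{p2}; u2:{p1}.
u0 ||-/- (p2 -> p1) \/ (p1 -> p2): neither disjunct is forced at u0.
u0 ||-/- p2 -> p1: at the accessible world u1, u1 ||- p2 but u1 ||-/- p1.
u1 lacks atom p1, so u1 ||-/- p1.
So the root u0 does not force the formula.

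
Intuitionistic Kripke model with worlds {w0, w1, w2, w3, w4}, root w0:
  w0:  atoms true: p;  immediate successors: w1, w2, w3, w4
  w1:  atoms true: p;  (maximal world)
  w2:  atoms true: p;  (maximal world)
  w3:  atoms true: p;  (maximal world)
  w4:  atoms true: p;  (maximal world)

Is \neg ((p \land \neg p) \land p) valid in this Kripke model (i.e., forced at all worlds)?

w0 \Vdash \neg ((p \land \neg p) \land p): no world accessible from w0 forces (p \land \neg p) \land p.
Since the root w0 forces \neg ((p \land \neg p) \land p) and forcing is persistent (monotone upward), every world forces it.

Yes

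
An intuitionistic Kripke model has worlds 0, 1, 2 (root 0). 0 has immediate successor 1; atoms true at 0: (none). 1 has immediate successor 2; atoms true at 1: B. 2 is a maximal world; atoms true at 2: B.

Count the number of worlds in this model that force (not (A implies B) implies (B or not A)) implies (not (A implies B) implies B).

0: forces it.
1: forces it.
2: forces it.
Worlds forcing the formula: {0, 1, 2}.

3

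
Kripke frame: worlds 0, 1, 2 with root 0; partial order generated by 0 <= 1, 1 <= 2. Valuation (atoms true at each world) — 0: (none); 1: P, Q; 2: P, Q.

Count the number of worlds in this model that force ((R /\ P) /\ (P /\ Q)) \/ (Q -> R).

0: does not force it — 0 ||-/- ((R /\ P) /\ (P /\ Q)) \/ (Q -> R): neither disjunct is forced at 0.
1: does not force it.
2: does not force it.
Worlds forcing the formula: { }.

0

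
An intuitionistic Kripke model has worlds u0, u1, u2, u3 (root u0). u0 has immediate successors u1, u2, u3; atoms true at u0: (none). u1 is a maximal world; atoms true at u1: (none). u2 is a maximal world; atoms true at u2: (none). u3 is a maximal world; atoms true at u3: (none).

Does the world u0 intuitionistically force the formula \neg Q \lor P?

Yes

u0 \Vdash \neg Q \lor P via the disjunct \neg Q.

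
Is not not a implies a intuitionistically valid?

This is double-negation elimination, which is not intuitionistically valid.
A Kripke countermodel: worlds s0, s1; order generated by s0 <= s1; atoms true at each world — s0:{}; s1:{a}.
s0 does not force not not a implies a: already at s0 itself, s0 forces not not a but s0 does not force a.
s0 lacks atom a, so s0 does not force a.
So the root s0 does not force the formula.

No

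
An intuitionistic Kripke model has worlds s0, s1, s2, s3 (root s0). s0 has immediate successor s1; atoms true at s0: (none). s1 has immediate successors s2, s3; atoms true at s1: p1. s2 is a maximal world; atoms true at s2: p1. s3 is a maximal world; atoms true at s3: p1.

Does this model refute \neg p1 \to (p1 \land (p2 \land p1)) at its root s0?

s0 \Vdash \neg p1 \to (p1 \land (p2 \land p1)) vacuously: no world accessible from s0 forces the antecedent \neg p1.
So the root s0 forces \neg p1 \to (p1 \land (p2 \land p1)); the model is not a countermodel.

No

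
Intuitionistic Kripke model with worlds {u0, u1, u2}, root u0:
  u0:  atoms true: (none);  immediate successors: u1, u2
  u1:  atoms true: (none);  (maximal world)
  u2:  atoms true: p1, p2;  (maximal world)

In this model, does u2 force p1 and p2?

Yes

u2 forces p1 and p2 since u2 forces both conjuncts.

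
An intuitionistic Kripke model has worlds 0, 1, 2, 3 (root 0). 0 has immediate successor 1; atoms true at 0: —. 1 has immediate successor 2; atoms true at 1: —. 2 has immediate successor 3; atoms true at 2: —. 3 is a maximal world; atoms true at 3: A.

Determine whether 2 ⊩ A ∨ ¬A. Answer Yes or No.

2 ⊮ A ∨ ¬A: neither disjunct is forced at 2.
2 lacks atom A, so 2 ⊮ A.

No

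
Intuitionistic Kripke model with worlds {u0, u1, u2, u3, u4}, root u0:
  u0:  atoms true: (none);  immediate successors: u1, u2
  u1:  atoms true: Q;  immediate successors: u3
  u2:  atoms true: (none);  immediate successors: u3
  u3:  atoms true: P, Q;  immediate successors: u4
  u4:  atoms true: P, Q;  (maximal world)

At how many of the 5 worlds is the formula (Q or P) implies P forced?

u0: does not force it — u0 does not force (Q or P) implies P: at the accessible world u1, u1 forces Q or P but u1 does not force P.
u1: does not force it — u1 does not force (Q or P) implies P: already at u1 itself, u1 forces Q or P but u1 does not force P.
u2: forces it.
u3: forces it.
u4: forces it.
Worlds forcing the formula: {u2, u3, u4}.

3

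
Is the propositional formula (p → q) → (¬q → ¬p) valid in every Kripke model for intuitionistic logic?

This is the forward direction of contraposition, which is intuitionistically derivable.
Assume p → q and ¬q. If p held then q would follow, contradicting ¬q; so ¬p.

Yes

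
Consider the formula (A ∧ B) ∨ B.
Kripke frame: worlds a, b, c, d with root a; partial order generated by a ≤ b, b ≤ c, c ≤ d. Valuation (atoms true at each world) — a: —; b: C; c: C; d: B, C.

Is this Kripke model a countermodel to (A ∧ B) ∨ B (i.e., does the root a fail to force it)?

a ⊮ (A ∧ B) ∨ B: neither disjunct is forced at a.
a ⊮ A ∧ B since a fails A.
So the root a does not force (A ∧ B) ∨ B; the model is a countermodel.

Yes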